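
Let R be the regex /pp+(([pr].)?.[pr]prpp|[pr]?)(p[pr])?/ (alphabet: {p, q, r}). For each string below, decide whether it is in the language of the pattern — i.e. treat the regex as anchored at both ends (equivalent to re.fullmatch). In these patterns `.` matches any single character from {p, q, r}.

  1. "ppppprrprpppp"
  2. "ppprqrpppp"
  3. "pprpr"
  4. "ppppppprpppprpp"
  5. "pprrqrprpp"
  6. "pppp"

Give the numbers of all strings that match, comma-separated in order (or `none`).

1 → match
2. "ppprqrpppp" → no match
3. "pprpr" → match
4 → match
5. "pprrqrprpp" → match
6. "pppp" → match

1, 3, 4, 5, 6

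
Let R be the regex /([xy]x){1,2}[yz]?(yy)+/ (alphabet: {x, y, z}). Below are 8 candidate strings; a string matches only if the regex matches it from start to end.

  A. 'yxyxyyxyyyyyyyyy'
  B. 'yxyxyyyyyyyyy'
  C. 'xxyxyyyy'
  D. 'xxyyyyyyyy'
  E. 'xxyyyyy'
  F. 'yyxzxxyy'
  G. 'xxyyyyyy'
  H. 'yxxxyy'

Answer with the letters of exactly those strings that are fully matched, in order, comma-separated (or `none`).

A → no match
B → match
C. 'xxyxyyyy' → match
D. 'xxyyyyyyyy' → match
E. 'xxyyyyy' → match
F. 'yyxzxxyy' → no match
G. 'xxyyyyyy' → match
H. 'yxxxyy' → match

B, C, D, E, G, H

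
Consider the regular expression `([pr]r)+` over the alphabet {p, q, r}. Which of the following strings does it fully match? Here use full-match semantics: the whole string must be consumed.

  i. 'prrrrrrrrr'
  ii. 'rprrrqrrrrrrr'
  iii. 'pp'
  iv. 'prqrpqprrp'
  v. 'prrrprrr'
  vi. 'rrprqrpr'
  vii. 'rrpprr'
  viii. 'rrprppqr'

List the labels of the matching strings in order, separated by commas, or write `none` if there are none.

i → match
ii → no match
iii → no match — must end with 'r'
iv → no match — must end with 'r'
v → match
vi → no match
vii → no match
viii → no match

i, v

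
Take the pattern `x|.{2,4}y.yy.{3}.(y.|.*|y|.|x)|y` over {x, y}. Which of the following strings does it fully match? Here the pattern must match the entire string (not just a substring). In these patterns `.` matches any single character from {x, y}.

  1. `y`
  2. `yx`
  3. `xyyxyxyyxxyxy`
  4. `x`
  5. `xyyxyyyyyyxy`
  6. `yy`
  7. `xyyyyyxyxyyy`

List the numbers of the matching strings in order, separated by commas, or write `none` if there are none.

1, 3, 4, 5, 7

1 → match
2 → no match
3 → match
4 → match
5 → match
6 → no match
7 → match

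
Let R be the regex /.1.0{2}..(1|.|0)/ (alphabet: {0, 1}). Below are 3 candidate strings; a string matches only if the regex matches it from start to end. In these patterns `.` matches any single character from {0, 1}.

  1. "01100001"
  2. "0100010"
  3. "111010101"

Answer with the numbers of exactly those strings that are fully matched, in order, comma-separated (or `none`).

1

1 → match
2 → no match
3 → no match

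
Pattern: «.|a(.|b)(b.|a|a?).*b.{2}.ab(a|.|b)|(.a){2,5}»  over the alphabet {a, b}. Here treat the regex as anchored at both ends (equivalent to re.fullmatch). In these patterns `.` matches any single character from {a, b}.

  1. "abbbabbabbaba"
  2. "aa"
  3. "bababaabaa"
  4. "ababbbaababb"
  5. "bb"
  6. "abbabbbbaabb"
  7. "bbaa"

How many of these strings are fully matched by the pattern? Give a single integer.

3

1 → match
2. "aa" → no match
3. "bababaabaa" → no match
4. "ababbbaababb" → match
5. "bb" → no match
6. "abbabbbbaabb" → match
7. "bbaa" → no match
Total matched: 3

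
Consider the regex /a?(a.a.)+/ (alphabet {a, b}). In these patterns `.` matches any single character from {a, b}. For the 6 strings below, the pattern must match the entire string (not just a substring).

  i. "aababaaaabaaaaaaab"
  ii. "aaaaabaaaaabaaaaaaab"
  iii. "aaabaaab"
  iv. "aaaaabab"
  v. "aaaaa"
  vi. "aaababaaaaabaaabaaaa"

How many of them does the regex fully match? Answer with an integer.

5

i → no match
ii → match
iii → match
iv → match
v → match
vi → match
Total matched: 5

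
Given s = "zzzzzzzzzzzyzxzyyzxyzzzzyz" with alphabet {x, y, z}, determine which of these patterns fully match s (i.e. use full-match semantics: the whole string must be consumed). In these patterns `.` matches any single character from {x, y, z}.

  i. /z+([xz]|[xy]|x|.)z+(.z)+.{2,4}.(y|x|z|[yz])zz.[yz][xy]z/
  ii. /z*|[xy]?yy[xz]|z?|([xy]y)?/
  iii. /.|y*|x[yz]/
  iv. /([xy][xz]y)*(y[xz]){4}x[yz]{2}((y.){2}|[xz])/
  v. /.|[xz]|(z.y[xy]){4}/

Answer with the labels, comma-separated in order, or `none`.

i → match
ii → no match
iii → no match
iv → no match
v → no match

i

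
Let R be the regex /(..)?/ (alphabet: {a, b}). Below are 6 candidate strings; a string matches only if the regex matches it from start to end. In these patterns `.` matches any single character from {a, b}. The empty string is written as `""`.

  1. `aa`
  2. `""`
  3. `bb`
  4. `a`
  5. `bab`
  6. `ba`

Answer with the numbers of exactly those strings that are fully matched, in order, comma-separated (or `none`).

1, 2, 3, 6

1. `aa` → match
2. `""` → match
3. `bb` → match
4. `a` → no match
5. `bab` → no match
6. `ba` → match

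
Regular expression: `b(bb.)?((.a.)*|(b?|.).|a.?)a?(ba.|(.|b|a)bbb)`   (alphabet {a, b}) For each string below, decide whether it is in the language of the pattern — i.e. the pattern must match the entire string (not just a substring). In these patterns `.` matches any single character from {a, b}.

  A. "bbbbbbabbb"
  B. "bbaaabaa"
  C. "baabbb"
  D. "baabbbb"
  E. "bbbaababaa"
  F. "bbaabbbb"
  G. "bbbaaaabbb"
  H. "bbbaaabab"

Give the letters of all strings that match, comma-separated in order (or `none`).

A, B, C, D, E, F, G, H

A. "bbbbbbabbb" → match
B. "bbaaabaa" → match
C. "baabbb" → match
D. "baabbbb" → match
E. "bbbaababaa" → match
F. "bbaabbbb" → match
G. "bbbaaaabbb" → match
H. "bbbaaabab" → match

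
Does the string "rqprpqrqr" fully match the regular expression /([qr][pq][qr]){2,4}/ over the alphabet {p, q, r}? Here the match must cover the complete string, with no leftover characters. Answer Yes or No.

No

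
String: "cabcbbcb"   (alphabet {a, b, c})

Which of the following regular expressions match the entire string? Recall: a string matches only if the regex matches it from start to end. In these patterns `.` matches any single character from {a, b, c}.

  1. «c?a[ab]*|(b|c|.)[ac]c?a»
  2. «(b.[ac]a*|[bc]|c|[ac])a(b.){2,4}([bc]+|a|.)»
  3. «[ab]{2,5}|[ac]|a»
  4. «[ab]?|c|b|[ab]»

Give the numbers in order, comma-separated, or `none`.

1 → no match
2 → match
3 → no match
4 → no match

2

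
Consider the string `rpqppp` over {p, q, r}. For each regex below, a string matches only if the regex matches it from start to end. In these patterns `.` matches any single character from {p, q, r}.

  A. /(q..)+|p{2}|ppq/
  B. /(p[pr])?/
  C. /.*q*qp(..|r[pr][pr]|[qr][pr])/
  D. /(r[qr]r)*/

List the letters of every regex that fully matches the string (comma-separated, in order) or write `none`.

C

A → no match
B → no match
C → match
D → no match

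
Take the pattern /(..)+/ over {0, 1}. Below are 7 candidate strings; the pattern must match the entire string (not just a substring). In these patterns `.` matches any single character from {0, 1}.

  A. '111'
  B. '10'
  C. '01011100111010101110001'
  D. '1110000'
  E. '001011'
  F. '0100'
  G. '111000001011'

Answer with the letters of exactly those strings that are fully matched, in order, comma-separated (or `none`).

B, E, F, G

A → no match
B → match
C → no match
D → no match
E → match
F → match
G → match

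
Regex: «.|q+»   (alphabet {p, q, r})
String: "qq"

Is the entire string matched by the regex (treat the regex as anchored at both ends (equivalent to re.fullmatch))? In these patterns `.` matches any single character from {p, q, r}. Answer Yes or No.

Yes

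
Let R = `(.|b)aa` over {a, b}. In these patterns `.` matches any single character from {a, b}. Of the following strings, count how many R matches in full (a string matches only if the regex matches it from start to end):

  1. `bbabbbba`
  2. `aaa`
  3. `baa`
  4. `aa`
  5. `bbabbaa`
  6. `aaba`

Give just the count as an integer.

1 → no match — must end with `aa`
2 → match
3 → match
4 → no match
5 → no match
6 → no match — must end with `aa`
Total matched: 2

2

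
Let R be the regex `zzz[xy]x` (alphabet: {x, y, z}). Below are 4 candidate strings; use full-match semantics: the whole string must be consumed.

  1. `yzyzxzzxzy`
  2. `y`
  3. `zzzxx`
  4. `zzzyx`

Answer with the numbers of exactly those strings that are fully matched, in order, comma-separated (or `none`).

3, 4

1. `yzyzxzzxzy` → no match — must start with `zzz`
2. `y` → no match — must start with `zzz`
3. `zzzxx` → match
4. `zzzyx` → match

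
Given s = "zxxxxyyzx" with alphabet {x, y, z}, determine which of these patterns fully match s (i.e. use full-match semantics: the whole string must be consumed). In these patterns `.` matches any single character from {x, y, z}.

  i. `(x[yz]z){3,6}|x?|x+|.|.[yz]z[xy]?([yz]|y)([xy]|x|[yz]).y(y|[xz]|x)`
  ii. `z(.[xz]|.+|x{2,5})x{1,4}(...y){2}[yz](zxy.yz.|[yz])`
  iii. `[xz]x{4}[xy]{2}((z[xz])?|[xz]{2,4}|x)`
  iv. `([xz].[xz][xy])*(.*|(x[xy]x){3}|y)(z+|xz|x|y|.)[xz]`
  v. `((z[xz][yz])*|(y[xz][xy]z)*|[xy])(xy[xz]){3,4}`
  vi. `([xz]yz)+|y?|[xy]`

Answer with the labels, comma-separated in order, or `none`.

i → no match
ii → no match
iii → match
iv → match
v → no match
vi → no match

iii, iv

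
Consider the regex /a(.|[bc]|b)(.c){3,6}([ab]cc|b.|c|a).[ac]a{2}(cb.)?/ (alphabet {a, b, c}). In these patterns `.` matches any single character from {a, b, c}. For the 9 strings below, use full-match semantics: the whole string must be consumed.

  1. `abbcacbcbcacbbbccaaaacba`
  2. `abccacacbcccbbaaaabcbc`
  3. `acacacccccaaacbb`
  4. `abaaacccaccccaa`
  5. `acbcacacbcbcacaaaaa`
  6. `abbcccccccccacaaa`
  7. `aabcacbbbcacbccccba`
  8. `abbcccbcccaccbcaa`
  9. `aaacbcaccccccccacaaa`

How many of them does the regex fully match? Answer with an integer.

1 → no match
2 → no match
3 → match
4 → no match
5 → match
6 → match
7 → no match
8 → match
9 → no match
Total matched: 4

4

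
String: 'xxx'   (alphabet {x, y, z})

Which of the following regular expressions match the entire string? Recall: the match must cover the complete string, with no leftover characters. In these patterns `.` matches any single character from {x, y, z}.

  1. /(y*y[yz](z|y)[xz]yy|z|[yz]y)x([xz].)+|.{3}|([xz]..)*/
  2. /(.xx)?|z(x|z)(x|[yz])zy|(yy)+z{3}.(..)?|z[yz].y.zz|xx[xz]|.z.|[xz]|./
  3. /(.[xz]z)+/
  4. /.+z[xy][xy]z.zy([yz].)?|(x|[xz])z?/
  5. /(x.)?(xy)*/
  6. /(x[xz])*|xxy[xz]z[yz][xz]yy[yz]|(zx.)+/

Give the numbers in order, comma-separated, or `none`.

1, 2

1 → match
2 → match
3 → no match — must end with 'z'
4 → no match
5 → no match
6 → no match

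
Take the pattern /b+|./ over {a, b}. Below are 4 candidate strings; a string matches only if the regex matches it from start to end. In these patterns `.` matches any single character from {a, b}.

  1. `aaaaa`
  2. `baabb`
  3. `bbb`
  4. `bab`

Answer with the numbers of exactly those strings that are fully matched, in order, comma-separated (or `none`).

3

1 → no match
2 → no match
3 → match
4 → no match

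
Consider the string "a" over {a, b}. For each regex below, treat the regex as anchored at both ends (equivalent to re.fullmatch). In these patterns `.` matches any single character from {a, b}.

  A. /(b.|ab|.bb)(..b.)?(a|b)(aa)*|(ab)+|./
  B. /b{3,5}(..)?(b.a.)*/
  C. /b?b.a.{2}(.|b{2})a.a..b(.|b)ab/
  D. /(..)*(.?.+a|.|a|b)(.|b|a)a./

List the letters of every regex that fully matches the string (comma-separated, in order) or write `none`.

A → match
B → no match — must start with "b"
C → no match — must end with "ab"
D → no match

A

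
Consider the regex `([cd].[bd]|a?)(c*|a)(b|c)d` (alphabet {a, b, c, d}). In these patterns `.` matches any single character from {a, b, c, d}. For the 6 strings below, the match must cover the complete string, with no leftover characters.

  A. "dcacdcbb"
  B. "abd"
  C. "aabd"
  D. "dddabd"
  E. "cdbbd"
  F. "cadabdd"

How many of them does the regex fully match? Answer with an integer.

A → no match — must end with "d"
B → match
C → match
D → match
E → match
F → no match
Total matched: 4

4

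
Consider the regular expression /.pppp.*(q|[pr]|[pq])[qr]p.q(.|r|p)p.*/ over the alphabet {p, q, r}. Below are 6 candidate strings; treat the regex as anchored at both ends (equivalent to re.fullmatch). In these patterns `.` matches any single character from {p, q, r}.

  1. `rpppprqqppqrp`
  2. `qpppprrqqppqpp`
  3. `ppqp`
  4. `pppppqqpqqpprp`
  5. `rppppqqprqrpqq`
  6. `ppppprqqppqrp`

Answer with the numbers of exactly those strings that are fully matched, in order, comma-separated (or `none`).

1, 2, 4, 5, 6

1 → match
2 → match
3. `ppqp` → no match
4 → match
5 → match
6 → match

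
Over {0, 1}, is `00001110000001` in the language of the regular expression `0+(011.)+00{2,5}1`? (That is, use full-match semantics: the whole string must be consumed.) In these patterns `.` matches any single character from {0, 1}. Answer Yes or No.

Yes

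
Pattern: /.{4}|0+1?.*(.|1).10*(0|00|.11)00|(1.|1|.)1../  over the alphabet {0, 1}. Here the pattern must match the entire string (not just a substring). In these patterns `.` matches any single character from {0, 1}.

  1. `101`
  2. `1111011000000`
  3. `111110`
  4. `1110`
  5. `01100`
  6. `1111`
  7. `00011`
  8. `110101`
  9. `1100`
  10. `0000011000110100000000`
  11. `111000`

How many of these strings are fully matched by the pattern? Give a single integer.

1. `101` → no match
2 → no match
3. `111110` → no match
4. `1110` → match
5. `01100` → no match
6. `1111` → match
7. `00011` → no match
8. `110101` → no match
9. `1100` → match
10 → match
11. `111000` → no match
Total matched: 4

4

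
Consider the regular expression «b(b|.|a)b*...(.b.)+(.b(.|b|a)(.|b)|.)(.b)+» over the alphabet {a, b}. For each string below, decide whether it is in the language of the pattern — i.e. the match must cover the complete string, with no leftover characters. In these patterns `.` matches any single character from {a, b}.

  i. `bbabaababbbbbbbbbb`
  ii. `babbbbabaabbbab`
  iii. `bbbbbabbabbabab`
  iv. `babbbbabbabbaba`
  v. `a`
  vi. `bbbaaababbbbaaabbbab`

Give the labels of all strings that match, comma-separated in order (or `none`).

i → match
ii → match
iii → match
iv → no match — must end with `b`
v. `a` → no match — must start with `b`
vi → no match

i, ii, iii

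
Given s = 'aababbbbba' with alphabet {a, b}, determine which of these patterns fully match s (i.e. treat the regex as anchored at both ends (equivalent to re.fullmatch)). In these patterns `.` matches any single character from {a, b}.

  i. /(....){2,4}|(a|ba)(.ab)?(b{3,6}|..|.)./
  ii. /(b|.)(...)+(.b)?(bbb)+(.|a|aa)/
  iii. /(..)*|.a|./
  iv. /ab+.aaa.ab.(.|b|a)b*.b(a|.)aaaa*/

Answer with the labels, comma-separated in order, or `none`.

ii, iii

i → no match
ii → match
iii → match
iv → no match — must start with 'ab'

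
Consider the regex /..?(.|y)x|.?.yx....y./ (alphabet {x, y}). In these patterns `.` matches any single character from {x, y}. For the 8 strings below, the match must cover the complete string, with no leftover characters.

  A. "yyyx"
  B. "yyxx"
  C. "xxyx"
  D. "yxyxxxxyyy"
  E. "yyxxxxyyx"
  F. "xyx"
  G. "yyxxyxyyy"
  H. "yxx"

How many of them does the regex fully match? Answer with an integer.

A → match
B → match
C → match
D → match
E → match
F → match
G → match
H → match
Total matched: 8

8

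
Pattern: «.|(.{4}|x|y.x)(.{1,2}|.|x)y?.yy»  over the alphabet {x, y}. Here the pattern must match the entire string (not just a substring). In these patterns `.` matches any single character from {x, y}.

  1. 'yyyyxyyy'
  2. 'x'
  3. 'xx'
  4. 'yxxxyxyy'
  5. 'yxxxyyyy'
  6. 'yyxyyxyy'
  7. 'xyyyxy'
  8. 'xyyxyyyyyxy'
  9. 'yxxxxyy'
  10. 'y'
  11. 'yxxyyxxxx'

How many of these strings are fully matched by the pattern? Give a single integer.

7

1 → match
2 → match
3 → no match
4 → match
5 → match
6 → match
7 → no match
8 → no match
9 → match
10 → match
11 → no match
Total matched: 7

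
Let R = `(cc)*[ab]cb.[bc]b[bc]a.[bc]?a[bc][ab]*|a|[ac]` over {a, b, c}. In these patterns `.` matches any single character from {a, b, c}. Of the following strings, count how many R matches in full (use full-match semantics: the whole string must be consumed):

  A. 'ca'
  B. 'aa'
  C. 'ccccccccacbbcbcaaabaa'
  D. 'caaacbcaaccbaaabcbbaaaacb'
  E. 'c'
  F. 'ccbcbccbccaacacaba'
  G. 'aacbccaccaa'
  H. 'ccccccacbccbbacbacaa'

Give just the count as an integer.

A → no match
B → no match
C → match
D → no match
E → match
F → no match
G → no match
H → match
Total matched: 3

3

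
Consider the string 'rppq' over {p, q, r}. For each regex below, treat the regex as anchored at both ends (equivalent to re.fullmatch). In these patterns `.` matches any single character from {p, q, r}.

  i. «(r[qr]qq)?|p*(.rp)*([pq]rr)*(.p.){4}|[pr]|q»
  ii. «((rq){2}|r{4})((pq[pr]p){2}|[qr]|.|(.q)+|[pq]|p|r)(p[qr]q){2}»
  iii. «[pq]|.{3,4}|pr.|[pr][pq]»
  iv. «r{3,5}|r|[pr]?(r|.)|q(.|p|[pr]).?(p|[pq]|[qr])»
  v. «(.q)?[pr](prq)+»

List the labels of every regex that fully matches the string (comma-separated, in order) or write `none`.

iii

i → no match
ii → no match
iii → match
iv → no match
v → no match — must end with 'prq'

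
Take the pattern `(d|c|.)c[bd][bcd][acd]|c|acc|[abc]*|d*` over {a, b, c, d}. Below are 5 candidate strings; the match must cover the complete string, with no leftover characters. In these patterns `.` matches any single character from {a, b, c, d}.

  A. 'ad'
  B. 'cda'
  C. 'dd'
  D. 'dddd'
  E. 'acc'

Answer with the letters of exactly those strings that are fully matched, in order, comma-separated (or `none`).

A. 'ad' → no match
B. 'cda' → no match
C. 'dd' → match
D. 'dddd' → match
E. 'acc' → match

C, D, E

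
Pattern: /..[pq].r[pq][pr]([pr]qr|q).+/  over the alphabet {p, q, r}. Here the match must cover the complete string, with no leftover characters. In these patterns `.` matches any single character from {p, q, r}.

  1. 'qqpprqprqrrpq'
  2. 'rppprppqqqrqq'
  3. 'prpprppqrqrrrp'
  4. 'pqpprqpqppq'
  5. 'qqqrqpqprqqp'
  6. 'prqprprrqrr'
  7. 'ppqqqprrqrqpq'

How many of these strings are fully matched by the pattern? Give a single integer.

1 → match
2 → match
3 → match
4 → match
5 → no match
6 → match
7 → no match
Total matched: 5

5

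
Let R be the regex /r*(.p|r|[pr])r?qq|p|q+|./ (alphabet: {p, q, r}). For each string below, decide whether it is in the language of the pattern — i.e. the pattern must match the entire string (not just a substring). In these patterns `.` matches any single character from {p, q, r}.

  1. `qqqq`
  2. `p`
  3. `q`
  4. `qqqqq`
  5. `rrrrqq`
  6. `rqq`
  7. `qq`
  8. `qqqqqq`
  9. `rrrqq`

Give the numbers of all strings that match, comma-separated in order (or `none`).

1 → match
2 → match
3 → match
4 → match
5 → match
6 → match
7 → match
8 → match
9 → match

1, 2, 3, 4, 5, 6, 7, 8, 9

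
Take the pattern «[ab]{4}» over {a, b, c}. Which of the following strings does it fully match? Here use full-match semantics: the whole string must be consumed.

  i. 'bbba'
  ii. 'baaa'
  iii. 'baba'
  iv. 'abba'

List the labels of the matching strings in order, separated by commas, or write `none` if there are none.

i, ii, iii, iv

i. 'bbba' → match
ii. 'baaa' → match
iii. 'baba' → match
iv. 'abba' → match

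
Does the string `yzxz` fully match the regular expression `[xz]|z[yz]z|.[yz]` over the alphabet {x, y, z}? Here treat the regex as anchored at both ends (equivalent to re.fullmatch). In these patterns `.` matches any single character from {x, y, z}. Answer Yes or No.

No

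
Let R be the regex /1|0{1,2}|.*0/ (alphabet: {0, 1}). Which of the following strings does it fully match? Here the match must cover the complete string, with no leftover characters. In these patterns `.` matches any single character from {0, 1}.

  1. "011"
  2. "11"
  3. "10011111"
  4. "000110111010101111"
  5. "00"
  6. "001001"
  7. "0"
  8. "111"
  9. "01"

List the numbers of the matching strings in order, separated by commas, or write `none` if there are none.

1 → no match
2 → no match
3 → no match
4 → no match
5 → match
6 → no match
7 → match
8 → no match
9 → no match

5, 7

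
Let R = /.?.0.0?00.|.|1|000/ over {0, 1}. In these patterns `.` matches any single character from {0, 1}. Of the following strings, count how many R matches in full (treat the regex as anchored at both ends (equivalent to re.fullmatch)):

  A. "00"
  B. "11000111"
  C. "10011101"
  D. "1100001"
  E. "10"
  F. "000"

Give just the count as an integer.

A. "00" → no match
B. "11000111" → no match
C. "10011101" → no match
D. "1100001" → match
E. "10" → no match
F. "000" → match
Total matched: 2

2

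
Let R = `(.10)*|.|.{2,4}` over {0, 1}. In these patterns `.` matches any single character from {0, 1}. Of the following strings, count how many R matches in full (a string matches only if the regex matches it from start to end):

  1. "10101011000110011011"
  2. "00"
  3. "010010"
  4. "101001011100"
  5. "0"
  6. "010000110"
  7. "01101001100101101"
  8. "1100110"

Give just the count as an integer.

1 → no match
2 → match
3 → match
4 → no match
5 → match
6 → no match
7 → no match
8 → no match
Total matched: 3

3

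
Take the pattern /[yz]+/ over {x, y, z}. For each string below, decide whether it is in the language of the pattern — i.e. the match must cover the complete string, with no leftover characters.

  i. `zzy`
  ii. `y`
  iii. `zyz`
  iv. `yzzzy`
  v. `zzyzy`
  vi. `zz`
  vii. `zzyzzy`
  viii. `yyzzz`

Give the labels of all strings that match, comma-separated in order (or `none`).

i → match
ii → match
iii → match
iv → match
v → match
vi → match
vii → match
viii → match

i, ii, iii, iv, v, vi, vii, viii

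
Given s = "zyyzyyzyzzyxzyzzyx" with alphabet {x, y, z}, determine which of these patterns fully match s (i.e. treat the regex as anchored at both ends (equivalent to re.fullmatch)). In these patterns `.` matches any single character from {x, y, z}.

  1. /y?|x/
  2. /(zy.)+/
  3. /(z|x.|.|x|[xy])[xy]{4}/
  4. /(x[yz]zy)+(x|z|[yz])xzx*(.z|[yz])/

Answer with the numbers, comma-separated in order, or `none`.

1 → no match
2 → match
3 → no match
4 → no match — must start with "x"

2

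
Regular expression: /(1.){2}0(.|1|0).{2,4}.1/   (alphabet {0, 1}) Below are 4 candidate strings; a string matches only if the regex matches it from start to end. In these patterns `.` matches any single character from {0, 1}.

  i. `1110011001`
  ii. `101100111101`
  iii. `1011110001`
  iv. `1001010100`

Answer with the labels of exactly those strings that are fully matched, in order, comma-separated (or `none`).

i → match
ii → match
iii → no match
iv → no match — must end with `1`

i, ii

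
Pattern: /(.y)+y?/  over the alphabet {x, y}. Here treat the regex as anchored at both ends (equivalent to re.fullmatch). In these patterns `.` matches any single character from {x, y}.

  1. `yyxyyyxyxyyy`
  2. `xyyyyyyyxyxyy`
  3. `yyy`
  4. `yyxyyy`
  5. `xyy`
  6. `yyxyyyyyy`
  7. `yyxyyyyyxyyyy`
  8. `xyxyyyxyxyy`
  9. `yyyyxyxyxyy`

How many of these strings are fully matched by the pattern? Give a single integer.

9

1 → match
2 → match
3 → match
4 → match
5 → match
6 → match
7 → match
8 → match
9 → match
Total matched: 9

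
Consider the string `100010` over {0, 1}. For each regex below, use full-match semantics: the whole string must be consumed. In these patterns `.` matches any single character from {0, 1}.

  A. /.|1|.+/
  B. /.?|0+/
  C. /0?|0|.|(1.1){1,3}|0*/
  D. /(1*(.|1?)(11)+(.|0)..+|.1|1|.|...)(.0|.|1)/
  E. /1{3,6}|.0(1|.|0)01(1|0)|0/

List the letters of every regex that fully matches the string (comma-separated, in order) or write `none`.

A, E

A → match
B → no match
C → no match
D → no match
E → match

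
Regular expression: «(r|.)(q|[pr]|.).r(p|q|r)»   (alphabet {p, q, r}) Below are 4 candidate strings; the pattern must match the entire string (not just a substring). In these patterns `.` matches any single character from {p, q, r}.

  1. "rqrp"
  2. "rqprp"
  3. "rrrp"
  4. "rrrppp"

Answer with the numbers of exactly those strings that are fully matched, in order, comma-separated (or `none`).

2

1 → no match
2 → match
3 → no match
4 → no match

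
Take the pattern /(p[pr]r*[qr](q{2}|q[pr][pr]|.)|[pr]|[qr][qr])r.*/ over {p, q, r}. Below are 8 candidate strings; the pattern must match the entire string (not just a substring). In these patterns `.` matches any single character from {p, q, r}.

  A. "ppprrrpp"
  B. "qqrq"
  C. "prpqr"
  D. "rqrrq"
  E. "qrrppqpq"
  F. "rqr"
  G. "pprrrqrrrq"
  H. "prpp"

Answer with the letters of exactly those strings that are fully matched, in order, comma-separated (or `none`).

A → no match
B → match
C → match
D → match
E → match
F → match
G → match
H → match

B, C, D, E, F, G, H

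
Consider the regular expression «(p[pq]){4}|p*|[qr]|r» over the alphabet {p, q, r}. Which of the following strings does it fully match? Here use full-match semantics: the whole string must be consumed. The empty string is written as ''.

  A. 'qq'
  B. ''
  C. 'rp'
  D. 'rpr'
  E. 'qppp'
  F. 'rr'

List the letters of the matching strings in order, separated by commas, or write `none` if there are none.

B

A → no match
B → match
C → no match
D → no match
E → no match
F → no match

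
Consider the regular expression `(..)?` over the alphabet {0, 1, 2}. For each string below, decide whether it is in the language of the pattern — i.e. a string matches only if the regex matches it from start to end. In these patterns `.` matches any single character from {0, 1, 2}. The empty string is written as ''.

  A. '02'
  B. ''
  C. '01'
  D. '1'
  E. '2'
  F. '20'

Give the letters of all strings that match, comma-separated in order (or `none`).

A → match
B → match
C → match
D → no match
E → no match
F → match

A, B, C, F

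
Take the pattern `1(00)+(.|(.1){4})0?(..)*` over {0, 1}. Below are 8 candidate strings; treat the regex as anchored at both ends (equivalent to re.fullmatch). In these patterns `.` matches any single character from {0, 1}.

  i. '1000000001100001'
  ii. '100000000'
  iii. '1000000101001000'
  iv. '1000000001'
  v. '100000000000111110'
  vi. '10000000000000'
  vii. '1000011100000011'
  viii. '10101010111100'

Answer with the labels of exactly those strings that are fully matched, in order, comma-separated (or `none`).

i, ii, iii, iv, v, vi, vii

i → match
ii → match
iii → match
iv → match
v → match
vi → match
vii → match
viii → no match — must start with '100'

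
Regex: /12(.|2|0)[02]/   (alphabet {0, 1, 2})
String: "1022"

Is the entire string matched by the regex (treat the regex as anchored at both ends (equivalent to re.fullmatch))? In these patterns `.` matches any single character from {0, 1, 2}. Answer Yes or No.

Every match must start with "12", but "1022" does not.

No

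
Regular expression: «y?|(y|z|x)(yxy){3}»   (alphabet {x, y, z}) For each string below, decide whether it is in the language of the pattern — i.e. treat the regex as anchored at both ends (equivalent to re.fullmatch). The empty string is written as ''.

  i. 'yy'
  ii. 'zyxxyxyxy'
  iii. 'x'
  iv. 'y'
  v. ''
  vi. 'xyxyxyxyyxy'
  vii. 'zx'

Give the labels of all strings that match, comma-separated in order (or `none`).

i → no match
ii → no match
iii → no match
iv → match
v → match
vi → no match
vii → no match

iv, v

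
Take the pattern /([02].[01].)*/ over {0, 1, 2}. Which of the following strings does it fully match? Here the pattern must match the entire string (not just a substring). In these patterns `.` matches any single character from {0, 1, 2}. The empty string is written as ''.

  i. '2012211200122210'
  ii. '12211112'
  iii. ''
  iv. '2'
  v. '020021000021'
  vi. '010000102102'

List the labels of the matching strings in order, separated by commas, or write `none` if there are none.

i, iii, vi

i → match
ii → no match
iii → match
iv → no match
v → no match
vi → match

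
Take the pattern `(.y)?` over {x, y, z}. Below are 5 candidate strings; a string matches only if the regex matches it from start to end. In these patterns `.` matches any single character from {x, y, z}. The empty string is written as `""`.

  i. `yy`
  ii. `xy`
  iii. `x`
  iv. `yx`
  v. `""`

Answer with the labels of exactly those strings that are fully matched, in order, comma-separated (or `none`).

i → match
ii → match
iii → no match
iv → no match
v → match

i, ii, v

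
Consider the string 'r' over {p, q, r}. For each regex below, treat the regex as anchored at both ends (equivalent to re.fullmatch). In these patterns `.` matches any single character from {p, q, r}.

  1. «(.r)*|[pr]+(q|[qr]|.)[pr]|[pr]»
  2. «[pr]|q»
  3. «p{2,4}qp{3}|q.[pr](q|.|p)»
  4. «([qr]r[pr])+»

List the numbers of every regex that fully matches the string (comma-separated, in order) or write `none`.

1, 2

1 → match
2 → match
3 → no match
4 → no match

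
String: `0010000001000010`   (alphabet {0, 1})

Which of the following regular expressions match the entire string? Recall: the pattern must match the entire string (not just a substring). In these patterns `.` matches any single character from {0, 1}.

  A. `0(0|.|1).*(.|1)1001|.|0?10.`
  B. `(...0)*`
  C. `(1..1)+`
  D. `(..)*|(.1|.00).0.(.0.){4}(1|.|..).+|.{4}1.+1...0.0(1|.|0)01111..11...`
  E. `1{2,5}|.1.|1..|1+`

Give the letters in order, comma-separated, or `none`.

A → no match
B → match
C → no match — must start with `1`
D → match
E → no match

B, D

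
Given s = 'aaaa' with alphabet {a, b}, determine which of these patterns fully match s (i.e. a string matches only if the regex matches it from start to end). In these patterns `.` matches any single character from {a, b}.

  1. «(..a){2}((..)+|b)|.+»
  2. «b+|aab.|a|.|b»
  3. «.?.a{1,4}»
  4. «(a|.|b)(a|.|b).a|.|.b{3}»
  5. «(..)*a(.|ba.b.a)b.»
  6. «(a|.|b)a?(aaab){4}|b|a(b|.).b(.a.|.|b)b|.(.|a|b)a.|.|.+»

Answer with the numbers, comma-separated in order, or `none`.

1 → match
2 → no match
3 → match
4 → match
5 → no match
6 → match

1, 3, 4, 6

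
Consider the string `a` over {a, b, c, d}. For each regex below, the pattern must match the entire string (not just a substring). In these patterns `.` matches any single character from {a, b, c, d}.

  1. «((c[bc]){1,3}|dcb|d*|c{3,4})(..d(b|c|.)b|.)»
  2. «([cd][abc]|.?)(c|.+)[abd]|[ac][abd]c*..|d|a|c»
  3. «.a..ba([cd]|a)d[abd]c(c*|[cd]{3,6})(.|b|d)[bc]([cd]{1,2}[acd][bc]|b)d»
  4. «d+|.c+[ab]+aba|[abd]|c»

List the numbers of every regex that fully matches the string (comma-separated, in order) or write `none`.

1 → match
2 → match
3 → no match — must end with `d`
4 → match

1, 2, 4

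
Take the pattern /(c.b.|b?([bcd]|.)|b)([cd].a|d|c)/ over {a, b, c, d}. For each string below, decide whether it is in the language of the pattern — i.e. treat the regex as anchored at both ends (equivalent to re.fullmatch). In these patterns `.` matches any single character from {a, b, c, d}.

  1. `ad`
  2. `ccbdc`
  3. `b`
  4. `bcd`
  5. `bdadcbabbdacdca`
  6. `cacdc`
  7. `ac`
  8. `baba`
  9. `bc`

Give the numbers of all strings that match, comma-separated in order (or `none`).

1, 2, 4, 7, 9

1 → match
2 → match
3 → no match
4 → match
5 → no match
6 → no match
7 → match
8 → no match
9 → match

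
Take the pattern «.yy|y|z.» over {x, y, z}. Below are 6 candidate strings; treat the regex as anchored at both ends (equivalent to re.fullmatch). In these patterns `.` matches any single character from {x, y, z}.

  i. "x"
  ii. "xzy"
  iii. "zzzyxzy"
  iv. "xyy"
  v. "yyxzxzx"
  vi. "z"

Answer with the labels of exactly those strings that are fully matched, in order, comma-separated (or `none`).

i → no match
ii → no match
iii → no match
iv → match
v → no match
vi → no match

iv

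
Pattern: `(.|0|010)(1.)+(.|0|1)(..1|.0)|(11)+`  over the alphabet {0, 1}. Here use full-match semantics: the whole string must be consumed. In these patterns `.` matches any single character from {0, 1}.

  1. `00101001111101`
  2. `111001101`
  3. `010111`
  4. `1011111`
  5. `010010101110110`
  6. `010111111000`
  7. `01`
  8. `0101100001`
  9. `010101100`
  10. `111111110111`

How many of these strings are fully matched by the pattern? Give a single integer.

1

1 → no match
2 → no match
3 → no match
4 → no match
5 → no match
6 → match
7 → no match
8 → no match
9 → no match
10 → no match
Total matched: 1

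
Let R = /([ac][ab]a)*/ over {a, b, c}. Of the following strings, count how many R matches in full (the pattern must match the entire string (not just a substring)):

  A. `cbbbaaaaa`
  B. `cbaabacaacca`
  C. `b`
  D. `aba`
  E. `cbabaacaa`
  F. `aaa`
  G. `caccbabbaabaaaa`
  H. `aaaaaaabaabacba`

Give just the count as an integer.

3

A. `cbbbaaaaa` → no match
B. `cbaabacaacca` → no match
C. `b` → no match
D. `aba` → match
E. `cbabaacaa` → no match
F. `aaa` → match
G → no match
H → match
Total matched: 3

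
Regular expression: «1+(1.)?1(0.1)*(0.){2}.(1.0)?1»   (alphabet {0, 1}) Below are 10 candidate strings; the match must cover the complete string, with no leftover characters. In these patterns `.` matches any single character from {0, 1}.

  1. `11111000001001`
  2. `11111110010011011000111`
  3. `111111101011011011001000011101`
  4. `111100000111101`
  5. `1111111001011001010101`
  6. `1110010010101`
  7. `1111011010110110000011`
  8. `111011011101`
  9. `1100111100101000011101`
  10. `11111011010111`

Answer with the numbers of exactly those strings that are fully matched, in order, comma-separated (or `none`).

1, 3, 5, 10

1 → match
2 → no match
3 → match
4 → no match
5 → match
6 → no match
7 → no match
8 → no match
9 → no match
10 → match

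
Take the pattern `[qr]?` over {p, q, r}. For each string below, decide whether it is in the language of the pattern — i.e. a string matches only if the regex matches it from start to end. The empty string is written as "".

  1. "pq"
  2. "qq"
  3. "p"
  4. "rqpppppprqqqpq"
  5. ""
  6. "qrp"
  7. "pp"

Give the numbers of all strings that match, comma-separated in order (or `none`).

1 → no match
2 → no match
3 → no match
4 → no match
5 → match
6 → no match
7 → no match

5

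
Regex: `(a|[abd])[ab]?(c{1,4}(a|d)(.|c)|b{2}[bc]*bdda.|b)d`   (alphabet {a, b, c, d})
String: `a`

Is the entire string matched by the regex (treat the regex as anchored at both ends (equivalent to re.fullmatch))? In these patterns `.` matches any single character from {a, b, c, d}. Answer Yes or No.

No

Every match must end with `d`, but `a` does not.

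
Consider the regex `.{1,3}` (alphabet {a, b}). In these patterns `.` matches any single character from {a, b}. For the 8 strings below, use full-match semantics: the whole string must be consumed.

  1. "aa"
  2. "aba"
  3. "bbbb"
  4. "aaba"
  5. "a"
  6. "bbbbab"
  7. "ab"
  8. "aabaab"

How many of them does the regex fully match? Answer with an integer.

1 → match
2 → match
3 → no match
4 → no match
5 → match
6 → no match
7 → match
8 → no match
Total matched: 4

4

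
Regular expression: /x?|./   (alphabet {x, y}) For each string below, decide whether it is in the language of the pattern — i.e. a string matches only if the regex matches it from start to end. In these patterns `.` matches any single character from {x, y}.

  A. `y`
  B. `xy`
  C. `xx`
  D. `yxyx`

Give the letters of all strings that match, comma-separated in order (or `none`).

A

A → match
B → no match
C → no match
D → no match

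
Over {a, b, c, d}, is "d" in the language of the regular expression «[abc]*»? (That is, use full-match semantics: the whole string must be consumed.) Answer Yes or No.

No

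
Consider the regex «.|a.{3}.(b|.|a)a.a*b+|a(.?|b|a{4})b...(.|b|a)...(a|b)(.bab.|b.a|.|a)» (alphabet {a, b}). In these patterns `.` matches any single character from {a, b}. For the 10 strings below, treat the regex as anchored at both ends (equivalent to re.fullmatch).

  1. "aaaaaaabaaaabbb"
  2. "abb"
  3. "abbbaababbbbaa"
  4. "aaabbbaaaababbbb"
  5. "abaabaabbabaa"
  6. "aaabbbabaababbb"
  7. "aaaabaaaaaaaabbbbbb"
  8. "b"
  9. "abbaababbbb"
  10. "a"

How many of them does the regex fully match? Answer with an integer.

7

1 → match
2. "abb" → no match
3 → match
4 → no match
5 → match
6 → no match
7 → match
8. "b" → match
9. "abbaababbbb" → match
10. "a" → match
Total matched: 7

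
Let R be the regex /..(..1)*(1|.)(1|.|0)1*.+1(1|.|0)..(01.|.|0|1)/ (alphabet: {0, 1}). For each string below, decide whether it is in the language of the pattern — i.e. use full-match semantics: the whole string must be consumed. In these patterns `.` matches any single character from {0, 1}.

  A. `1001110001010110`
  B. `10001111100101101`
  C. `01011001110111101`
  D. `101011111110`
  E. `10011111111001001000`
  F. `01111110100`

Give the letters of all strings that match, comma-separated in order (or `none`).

A → match
B → no match
C → match
D → match
E → no match
F → match

A, C, D, F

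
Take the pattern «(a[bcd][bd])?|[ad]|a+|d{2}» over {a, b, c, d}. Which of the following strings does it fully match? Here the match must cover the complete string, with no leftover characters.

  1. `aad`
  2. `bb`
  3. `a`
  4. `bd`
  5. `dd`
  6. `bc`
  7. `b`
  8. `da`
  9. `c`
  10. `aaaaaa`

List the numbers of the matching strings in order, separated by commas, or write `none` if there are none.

1 → no match
2 → no match
3 → match
4 → no match
5 → match
6 → no match
7 → no match
8 → no match
9 → no match
10 → match

3, 5, 10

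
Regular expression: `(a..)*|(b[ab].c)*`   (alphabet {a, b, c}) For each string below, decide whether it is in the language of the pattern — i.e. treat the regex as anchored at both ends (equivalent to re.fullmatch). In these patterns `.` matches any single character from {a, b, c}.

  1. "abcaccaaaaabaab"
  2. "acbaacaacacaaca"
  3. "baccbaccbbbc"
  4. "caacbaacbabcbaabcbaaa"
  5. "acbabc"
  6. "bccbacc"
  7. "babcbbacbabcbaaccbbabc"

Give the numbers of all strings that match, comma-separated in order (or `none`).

1, 2, 3, 5

1 → match
2 → match
3. "baccbaccbbbc" → match
4 → no match
5. "acbabc" → match
6. "bccbacc" → no match
7 → no match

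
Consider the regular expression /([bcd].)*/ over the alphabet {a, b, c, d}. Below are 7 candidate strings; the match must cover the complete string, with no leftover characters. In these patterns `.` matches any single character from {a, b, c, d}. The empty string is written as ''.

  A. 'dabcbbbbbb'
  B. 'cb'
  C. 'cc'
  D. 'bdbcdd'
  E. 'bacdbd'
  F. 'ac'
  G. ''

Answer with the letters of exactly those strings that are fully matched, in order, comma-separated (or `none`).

A. 'dabcbbbbbb' → match
B. 'cb' → match
C. 'cc' → match
D. 'bdbcdd' → match
E. 'bacdbd' → match
F. 'ac' → no match
G. '' → match

A, B, C, D, E, G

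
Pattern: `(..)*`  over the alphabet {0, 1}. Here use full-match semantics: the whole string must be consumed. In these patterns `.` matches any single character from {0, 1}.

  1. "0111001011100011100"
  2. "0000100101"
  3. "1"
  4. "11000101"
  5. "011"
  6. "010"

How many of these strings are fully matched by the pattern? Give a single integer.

1 → no match
2. "0000100101" → match
3. "1" → no match
4. "11000101" → match
5. "011" → no match
6. "010" → no match
Total matched: 2

2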